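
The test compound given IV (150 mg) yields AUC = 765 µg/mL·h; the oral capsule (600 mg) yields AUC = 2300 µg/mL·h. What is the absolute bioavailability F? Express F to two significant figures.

F = (AUC_ev / D_ev) / (AUC_iv / D_iv)
  = (2300/600) / (765/150)
  = 3.83333 / 5.1 = 0.7516

F = 0.75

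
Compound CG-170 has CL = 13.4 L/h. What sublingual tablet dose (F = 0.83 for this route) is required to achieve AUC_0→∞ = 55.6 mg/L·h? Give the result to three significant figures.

Dose = CL × AUC_0→∞ / F
     = 13.4 × 55.6 / 0.83 = 897.639 mg

Dose = 898 mg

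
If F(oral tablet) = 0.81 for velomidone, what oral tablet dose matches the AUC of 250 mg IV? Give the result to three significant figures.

D_oral = 309 mg

For equal systemic exposure: F × D_ev = D_iv
D_ev = D_iv / F = 250 / 0.81 = 308.642 mg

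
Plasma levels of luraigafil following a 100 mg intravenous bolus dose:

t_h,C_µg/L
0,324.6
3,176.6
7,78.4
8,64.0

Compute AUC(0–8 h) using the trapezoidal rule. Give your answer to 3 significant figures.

AUC = 1330 µg/L·h

Trapezoidal AUC_0→8:
  [0→3]: (324.6+176.6)/2 × 3 = 751.8
  [3→7]: (176.6+78.4)/2 × 4 = 510.0
  [7→8]: (78.4+64.0)/2 × 1 = 71.2
  Sum = 1333.0 µg/L·h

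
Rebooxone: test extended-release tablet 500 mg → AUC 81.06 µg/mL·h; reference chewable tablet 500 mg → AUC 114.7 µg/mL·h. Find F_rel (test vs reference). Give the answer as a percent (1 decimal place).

F_rel = 70.7%

F_rel = (AUC_test/D_test) / (AUC_ref/D_ref)
      = (81.06/500) / (114.7/500)
      = 0.16212 / 0.2294 = 0.7067 = 70.67%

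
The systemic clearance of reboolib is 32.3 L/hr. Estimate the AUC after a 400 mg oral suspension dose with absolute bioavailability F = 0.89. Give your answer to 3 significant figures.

AUC_0→∞ = F × Dose / CL
        = 0.89 × 400 / 32.3 = 11.0217 mg/L·hr

AUC = 11.0 mg/L·hr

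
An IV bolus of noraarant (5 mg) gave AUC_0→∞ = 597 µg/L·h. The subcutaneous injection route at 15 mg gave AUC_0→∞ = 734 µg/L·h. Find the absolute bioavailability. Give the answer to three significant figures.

F = 0.410

F = (AUC_ev / D_ev) / (AUC_iv / D_iv)
  = (734/15) / (597/5)
  = 48.9333 / 119.4 = 0.4098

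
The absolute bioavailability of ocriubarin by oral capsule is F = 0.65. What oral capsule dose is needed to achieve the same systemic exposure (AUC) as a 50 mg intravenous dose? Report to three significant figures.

D_oral = 76.9 mg

For equal systemic exposure: F × D_ev = D_iv
D_ev = D_iv / F = 50 / 0.65 = 76.9231 mg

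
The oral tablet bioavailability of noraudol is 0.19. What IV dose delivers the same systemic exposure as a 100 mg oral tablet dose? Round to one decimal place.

D_iv = 19.0 mg

Systemic exposure from an extravascular dose = F × D_ev, so the equivalent IV dose is F × D_ev.
D_iv = F × D_ev = 0.19 × 100 = 19 mg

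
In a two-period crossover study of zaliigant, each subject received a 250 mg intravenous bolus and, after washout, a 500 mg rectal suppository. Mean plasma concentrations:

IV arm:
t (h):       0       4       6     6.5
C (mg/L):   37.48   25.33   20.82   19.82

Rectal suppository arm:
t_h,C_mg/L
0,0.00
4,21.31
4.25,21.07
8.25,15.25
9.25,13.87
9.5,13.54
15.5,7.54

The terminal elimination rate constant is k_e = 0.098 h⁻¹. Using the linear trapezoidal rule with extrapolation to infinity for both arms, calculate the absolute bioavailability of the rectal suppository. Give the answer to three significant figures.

F = 0.363

Trapezoidal AUC_0→6.5 (IV):
  [0→4]: (37.48+25.33)/2 × 4 = 125.62
  [4→6]: (25.33+20.82)/2 × 2 = 46.15
  [6→6.5]: (20.82+19.82)/2 × 0.5 = 10.16
  Sum = 181.93 mg/L·h
IV tail: 19.82/0.098 = 202.245; AUC_iv,0→∞ = 181.93 + 202.245 = 384.175 mg/L·h
Trapezoidal AUC_0→15.5 (rectal suppository):
  [0→4]: (0.00+21.31)/2 × 4 = 42.62
  [4→4.25]: (21.31+21.07)/2 × 0.25 = 5.2975
  [4.25→8.25]: (21.07+15.25)/2 × 4 = 72.64
  [8.25→9.25]: (15.25+13.87)/2 × 1 = 14.56
  [9.25→9.5]: (13.87+13.54)/2 × 0.25 = 3.42625
  [9.5→15.5]: (13.54+7.54)/2 × 6 = 63.24
  Sum = 201.78375 mg/L·h
rectal suppository tail: 7.54/0.098 = 76.939; AUC_ev,0→∞ = 201.78375 + 76.939 = 278.72275 mg/L·h
F = (AUC_ev/D_ev)/(AUC_iv/D_iv) = (278.72275/500)/(384.175/250) = 0.5574455/1.5367 = 0.3628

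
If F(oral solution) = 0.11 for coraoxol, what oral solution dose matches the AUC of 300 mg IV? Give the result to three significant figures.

For equal systemic exposure: F × D_ev = D_iv
D_ev = D_iv / F = 300 / 0.11 = 2727.27 mg

D_oral = 2730 mg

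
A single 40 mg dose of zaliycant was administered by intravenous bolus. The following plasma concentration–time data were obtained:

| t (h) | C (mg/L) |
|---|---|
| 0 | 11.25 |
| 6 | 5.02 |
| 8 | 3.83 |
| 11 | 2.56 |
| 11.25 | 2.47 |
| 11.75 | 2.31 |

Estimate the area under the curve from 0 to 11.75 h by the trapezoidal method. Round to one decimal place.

AUC = 69.1 mg/L·h

Trapezoidal AUC_0→11.75:
  [0→6]: (11.25+5.02)/2 × 6 = 48.81
  [6→8]: (5.02+3.83)/2 × 2 = 8.85
  [8→11]: (3.83+2.56)/2 × 3 = 9.585
  [11→11.25]: (2.56+2.47)/2 × 0.25 = 0.62875
  [11.25→11.75]: (2.47+2.31)/2 × 0.5 = 1.195
  Sum = 69.06875 mg/L·h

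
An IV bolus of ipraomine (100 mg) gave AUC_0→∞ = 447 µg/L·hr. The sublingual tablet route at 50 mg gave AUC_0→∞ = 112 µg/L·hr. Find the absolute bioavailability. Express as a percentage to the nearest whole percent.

F = (AUC_ev / D_ev) / (AUC_iv / D_iv)
  = (112/50) / (447/100)
  = 2.24 / 4.47 = 0.5011
  = 50.11%

F = 50%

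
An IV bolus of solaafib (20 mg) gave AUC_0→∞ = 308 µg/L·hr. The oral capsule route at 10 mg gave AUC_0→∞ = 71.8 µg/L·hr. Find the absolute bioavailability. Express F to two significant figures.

F = (AUC_ev / D_ev) / (AUC_iv / D_iv)
  = (71.8/10) / (308/20)
  = 7.18 / 15.4 = 0.4662

F = 0.47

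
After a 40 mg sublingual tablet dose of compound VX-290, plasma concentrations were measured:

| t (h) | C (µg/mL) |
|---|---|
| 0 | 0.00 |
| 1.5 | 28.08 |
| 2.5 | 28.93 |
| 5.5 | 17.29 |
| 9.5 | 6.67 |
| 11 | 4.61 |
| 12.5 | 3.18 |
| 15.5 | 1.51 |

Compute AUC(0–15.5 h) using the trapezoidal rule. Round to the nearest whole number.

AUC = 188 µg/mL·h

Trapezoidal AUC_0→15.5:
  [0→1.5]: (0.00+28.08)/2 × 1.5 = 21.06
  [1.5→2.5]: (28.08+28.93)/2 × 1 = 28.505
  [2.5→5.5]: (28.93+17.29)/2 × 3 = 69.33
  [5.5→9.5]: (17.29+6.67)/2 × 4 = 47.92
  [9.5→11]: (6.67+4.61)/2 × 1.5 = 8.46
  [11→12.5]: (4.61+3.18)/2 × 1.5 = 5.8425
  [12.5→15.5]: (3.18+1.51)/2 × 3 = 7.035
  Sum = 188.1525 µg/mL·h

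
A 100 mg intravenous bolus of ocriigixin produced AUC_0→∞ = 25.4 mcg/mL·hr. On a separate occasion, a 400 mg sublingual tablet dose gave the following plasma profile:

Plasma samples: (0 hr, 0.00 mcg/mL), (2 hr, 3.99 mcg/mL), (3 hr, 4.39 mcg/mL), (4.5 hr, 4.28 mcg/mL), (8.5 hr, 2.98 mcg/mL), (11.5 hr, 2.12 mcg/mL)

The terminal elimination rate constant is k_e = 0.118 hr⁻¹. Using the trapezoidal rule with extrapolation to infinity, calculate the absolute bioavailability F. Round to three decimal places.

F = 0.540

Trapezoidal AUC_0→11.5 (sublingual tablet):
  [0→2]: (0.00+3.99)/2 × 2 = 3.99
  [2→3]: (3.99+4.39)/2 × 1 = 4.19
  [3→4.5]: (4.39+4.28)/2 × 1.5 = 6.5025
  [4.5→8.5]: (4.28+2.98)/2 × 4 = 14.52
  [8.5→11.5]: (2.98+2.12)/2 × 3 = 7.65
  Sum = 36.8525 mcg/mL·hr
Tail: C_last/k_e = 2.12/0.118 = 17.966
AUC_0→∞ (sublingual tablet) = 36.8525 + 17.966 = 54.8185 mcg/mL·hr
F = (AUC_ev/D_ev)/(AUC_iv/D_iv) = (54.8185/400)/(25.4/100) = 0.13704625/0.254 = 0.5396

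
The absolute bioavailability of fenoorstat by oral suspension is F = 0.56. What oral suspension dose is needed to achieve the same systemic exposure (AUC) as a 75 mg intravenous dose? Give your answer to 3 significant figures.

For equal systemic exposure: F × D_ev = D_iv
D_ev = D_iv / F = 75 / 0.56 = 133.929 mg

D_oral = 134 mg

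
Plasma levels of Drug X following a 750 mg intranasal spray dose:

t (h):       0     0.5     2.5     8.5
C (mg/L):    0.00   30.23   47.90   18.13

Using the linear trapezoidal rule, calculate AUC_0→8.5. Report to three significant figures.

Trapezoidal AUC_0→8.5:
  [0→0.5]: (0.00+30.23)/2 × 0.5 = 7.5575
  [0.5→2.5]: (30.23+47.90)/2 × 2 = 78.13
  [2.5→8.5]: (47.90+18.13)/2 × 6 = 198.09
  Sum = 283.7775 mg/L·h

AUC = 284 mg/L·h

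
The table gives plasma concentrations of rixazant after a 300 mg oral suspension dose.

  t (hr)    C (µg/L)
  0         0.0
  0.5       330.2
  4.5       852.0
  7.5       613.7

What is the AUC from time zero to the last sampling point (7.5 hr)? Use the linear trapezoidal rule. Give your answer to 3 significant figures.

AUC = 4650 µg/L·hr

Trapezoidal AUC_0→7.5:
  [0→0.5]: (0.0+330.2)/2 × 0.5 = 82.55
  [0.5→4.5]: (330.2+852.0)/2 × 4 = 2364.4
  [4.5→7.5]: (852.0+613.7)/2 × 3 = 2198.55
  Sum = 4645.5 µg/L·hr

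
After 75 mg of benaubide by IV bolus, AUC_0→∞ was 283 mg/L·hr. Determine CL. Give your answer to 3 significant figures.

CL = Dose_iv / AUC_0→∞
   = 75 / 283 = 0.265018 L/hr

CL = 0.265 L/hr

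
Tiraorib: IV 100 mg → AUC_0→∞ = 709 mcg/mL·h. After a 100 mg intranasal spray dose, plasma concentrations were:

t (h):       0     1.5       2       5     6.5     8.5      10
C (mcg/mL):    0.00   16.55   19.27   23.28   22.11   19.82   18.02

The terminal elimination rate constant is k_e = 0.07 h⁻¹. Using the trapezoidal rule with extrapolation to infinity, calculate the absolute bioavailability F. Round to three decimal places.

Trapezoidal AUC_0→10 (intranasal spray):
  [0→1.5]: (0.00+16.55)/2 × 1.5 = 12.4125
  [1.5→2]: (16.55+19.27)/2 × 0.5 = 8.955
  [2→5]: (19.27+23.28)/2 × 3 = 63.825
  [5→6.5]: (23.28+22.11)/2 × 1.5 = 34.0425
  [6.5→8.5]: (22.11+19.82)/2 × 2 = 41.93
  [8.5→10]: (19.82+18.02)/2 × 1.5 = 28.38
  Sum = 189.545 mcg/mL·h
Tail: C_last/k_e = 18.02/0.07 = 257.429
AUC_0→∞ (intranasal spray) = 189.545 + 257.429 = 446.974 mcg/mL·h
F = (AUC_ev/D_ev)/(AUC_iv/D_iv) = (446.974/100)/(709/100) = 4.46974/7.09 = 0.6304

F = 0.630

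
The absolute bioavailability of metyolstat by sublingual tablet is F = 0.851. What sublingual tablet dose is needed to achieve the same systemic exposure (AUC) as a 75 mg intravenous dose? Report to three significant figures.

For equal systemic exposure: F × D_ev = D_iv
D_ev = D_iv / F = 75 / 0.851 = 88.1316 mg

D_sublingual = 88.1 mg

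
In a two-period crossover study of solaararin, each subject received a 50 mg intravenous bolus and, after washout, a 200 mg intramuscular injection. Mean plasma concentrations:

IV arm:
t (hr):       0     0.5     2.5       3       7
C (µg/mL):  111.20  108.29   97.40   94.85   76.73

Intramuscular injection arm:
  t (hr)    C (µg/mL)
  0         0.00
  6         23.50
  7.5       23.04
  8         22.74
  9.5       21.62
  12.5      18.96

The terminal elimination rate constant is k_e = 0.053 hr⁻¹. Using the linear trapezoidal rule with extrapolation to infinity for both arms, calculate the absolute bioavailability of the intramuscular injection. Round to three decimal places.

Trapezoidal AUC_0→7 (IV):
  [0→0.5]: (111.20+108.29)/2 × 0.5 = 54.8725
  [0.5→2.5]: (108.29+97.40)/2 × 2 = 205.69
  [2.5→3]: (97.40+94.85)/2 × 0.5 = 48.0625
  [3→7]: (94.85+76.73)/2 × 4 = 343.16
  Sum = 651.785 µg/mL·hr
IV tail: 76.73/0.053 = 1447.736; AUC_iv,0→∞ = 651.785 + 1447.736 = 2099.521 µg/mL·hr
Trapezoidal AUC_0→12.5 (intramuscular injection):
  [0→6]: (0.00+23.50)/2 × 6 = 70.5
  [6→7.5]: (23.50+23.04)/2 × 1.5 = 34.905
  [7.5→8]: (23.04+22.74)/2 × 0.5 = 11.445
  [8→9.5]: (22.74+21.62)/2 × 1.5 = 33.27
  [9.5→12.5]: (21.62+18.96)/2 × 3 = 60.87
  Sum = 210.99 µg/mL·hr
intramuscular injection tail: 18.96/0.053 = 357.736; AUC_ev,0→∞ = 210.99 + 357.736 = 568.726 µg/mL·hr
F = (AUC_ev/D_ev)/(AUC_iv/D_iv) = (568.726/200)/(2099.521/50) = 2.84363/41.99042 = 0.0677

F = 0.068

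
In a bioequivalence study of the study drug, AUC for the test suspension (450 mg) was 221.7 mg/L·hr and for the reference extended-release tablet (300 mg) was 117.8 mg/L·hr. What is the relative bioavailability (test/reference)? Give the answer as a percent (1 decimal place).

F_rel = 125.5%

F_rel = (AUC_test/D_test) / (AUC_ref/D_ref)
      = (221.7/450) / (117.8/300)
      = 0.492667 / 0.392667 = 1.2547 = 125.47%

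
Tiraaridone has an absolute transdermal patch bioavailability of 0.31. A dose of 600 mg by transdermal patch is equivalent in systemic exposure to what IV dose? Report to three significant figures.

D_iv = 186 mg

Systemic exposure from an extravascular dose = F × D_ev, so the equivalent IV dose is F × D_ev.
D_iv = F × D_ev = 0.31 × 600 = 186 mg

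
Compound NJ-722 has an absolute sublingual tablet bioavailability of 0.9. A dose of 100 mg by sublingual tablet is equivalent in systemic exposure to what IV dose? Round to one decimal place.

D_iv = 90.0 mg

Systemic exposure from an extravascular dose = F × D_ev, so the equivalent IV dose is F × D_ev.
D_iv = F × D_ev = 0.9 × 100 = 90 mg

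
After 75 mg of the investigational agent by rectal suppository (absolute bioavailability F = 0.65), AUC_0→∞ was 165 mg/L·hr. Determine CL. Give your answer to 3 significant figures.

CL = F × Dose / AUC_0→∞
   = 0.65 × 75 / 165 = 0.295455 L/hr

CL = 0.295 L/hr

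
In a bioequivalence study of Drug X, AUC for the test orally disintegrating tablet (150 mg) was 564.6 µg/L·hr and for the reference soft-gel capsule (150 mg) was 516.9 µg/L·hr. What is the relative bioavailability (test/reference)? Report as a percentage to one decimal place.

F_rel = (AUC_test/D_test) / (AUC_ref/D_ref)
      = (564.6/150) / (516.9/150)
      = 3.764 / 3.446 = 1.0923 = 109.23%

F_rel = 109.2%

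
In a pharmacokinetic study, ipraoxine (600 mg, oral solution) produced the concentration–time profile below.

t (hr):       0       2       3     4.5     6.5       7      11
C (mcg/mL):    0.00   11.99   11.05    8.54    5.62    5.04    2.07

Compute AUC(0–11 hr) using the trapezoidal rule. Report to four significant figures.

AUC = 69.25 mcg/mL·hr

Trapezoidal AUC_0→11:
  [0→2]: (0.00+11.99)/2 × 2 = 11.99
  [2→3]: (11.99+11.05)/2 × 1 = 11.52
  [3→4.5]: (11.05+8.54)/2 × 1.5 = 14.6925
  [4.5→6.5]: (8.54+5.62)/2 × 2 = 14.16
  [6.5→7]: (5.62+5.04)/2 × 0.5 = 2.665
  [7→11]: (5.04+2.07)/2 × 4 = 14.22
  Sum = 69.2475 mcg/mL·hr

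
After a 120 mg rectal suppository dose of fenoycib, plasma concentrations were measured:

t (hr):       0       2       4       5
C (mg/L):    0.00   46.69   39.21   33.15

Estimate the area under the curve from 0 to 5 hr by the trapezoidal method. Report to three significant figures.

AUC = 169 mg/L·hr

Trapezoidal AUC_0→5:
  [0→2]: (0.00+46.69)/2 × 2 = 46.69
  [2→4]: (46.69+39.21)/2 × 2 = 85.9
  [4→5]: (39.21+33.15)/2 × 1 = 36.18
  Sum = 168.77 mg/L·hr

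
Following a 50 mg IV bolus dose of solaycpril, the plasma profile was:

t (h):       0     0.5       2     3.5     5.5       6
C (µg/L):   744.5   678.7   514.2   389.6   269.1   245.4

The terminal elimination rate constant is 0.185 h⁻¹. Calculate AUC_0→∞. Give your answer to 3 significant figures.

AUC = 4040 µg/L·h

Trapezoidal AUC_0→6:
  [0→0.5]: (744.5+678.7)/2 × 0.5 = 355.8
  [0.5→2]: (678.7+514.2)/2 × 1.5 = 894.675
  [2→3.5]: (514.2+389.6)/2 × 1.5 = 677.85
  [3.5→5.5]: (389.6+269.1)/2 × 2 = 658.7
  [5.5→6]: (269.1+245.4)/2 × 0.5 = 128.625
  Sum = 2715.65 µg/L·h
Extrapolated tail: C_last / k_e = 245.4 / 0.185 = 1326.486
AUC_0→∞ = 2715.65 + 1326.486 = 4042.136 µg/L·h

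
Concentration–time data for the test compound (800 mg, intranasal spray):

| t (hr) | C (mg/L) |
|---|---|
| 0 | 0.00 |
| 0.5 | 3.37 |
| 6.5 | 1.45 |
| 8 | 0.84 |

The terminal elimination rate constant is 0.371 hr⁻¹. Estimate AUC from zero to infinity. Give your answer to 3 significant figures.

AUC = 19.3 mg/L·hr

Trapezoidal AUC_0→8:
  [0→0.5]: (0.00+3.37)/2 × 0.5 = 0.8425
  [0.5→6.5]: (3.37+1.45)/2 × 6 = 14.46
  [6.5→8]: (1.45+0.84)/2 × 1.5 = 1.7175
  Sum = 17.02 mg/L·hr
Extrapolated tail: C_last / k_e = 0.84 / 0.371 = 2.264
AUC_0→∞ = 17.02 + 2.264 = 19.284 mg/L·hr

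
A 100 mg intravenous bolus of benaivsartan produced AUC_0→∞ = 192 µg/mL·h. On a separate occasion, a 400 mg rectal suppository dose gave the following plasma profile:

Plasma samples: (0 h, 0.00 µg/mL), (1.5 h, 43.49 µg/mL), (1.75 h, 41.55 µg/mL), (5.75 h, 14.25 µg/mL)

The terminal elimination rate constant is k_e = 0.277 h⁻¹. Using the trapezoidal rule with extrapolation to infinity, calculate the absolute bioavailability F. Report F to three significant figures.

Trapezoidal AUC_0→5.75 (rectal suppository):
  [0→1.5]: (0.00+43.49)/2 × 1.5 = 32.6175
  [1.5→1.75]: (43.49+41.55)/2 × 0.25 = 10.63
  [1.75→5.75]: (41.55+14.25)/2 × 4 = 111.6
  Sum = 154.8475 µg/mL·h
Tail: C_last/k_e = 14.25/0.277 = 51.444
AUC_0→∞ (rectal suppository) = 154.8475 + 51.444 = 206.2915 µg/mL·h
F = (AUC_ev/D_ev)/(AUC_iv/D_iv) = (206.2915/400)/(192/100) = 0.51572875/1.92 = 0.2686

F = 0.269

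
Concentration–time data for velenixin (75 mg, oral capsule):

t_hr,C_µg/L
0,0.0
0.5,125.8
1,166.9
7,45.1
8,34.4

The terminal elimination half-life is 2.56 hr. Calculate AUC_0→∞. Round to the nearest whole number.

Trapezoidal AUC_0→8:
  [0→0.5]: (0.0+125.8)/2 × 0.5 = 31.45
  [0.5→1]: (125.8+166.9)/2 × 0.5 = 73.175
  [1→7]: (166.9+45.1)/2 × 6 = 636.0
  [7→8]: (45.1+34.4)/2 × 1 = 39.75
  Sum = 780.375 µg/L·hr
k_e = ln2 / t½ = 0.693147 / 2.56 = 0.2708 hr^-1
Extrapolated tail: C_last / k_e = 34.4 / 0.2708 = 127.031
AUC_0→∞ = 780.375 + 127.031 = 907.406 µg/L·hr

AUC = 907 µg/L·hr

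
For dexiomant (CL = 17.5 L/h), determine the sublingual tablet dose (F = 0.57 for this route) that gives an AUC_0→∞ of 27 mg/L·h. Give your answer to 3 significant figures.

Dose = 829 mg

Dose = CL × AUC_0→∞ / F
     = 17.5 × 27 / 0.57 = 828.947 mg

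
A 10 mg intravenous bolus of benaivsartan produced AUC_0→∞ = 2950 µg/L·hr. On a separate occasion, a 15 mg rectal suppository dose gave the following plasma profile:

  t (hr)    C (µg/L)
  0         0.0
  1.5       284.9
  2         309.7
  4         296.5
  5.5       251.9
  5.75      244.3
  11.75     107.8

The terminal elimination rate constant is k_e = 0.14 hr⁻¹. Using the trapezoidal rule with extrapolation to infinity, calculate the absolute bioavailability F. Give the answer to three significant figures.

F = 0.739

Trapezoidal AUC_0→11.75 (rectal suppository):
  [0→1.5]: (0.0+284.9)/2 × 1.5 = 213.675
  [1.5→2]: (284.9+309.7)/2 × 0.5 = 148.65
  [2→4]: (309.7+296.5)/2 × 2 = 606.2
  [4→5.5]: (296.5+251.9)/2 × 1.5 = 411.3
  [5.5→5.75]: (251.9+244.3)/2 × 0.25 = 62.025
  [5.75→11.75]: (244.3+107.8)/2 × 6 = 1056.3
  Sum = 2498.15 µg/L·hr
Tail: C_last/k_e = 107.8/0.14 = 770.000
AUC_0→∞ (rectal suppository) = 2498.15 + 770.000 = 3268.15 µg/L·hr
F = (AUC_ev/D_ev)/(AUC_iv/D_iv) = (3268.15/15)/(2950/10) = 217.877/295 = 0.7386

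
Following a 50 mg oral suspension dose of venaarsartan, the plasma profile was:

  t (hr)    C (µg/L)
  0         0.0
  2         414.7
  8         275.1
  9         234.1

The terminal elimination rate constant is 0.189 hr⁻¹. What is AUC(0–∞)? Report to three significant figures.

AUC = 3980 µg/L·hr

Trapezoidal AUC_0→9:
  [0→2]: (0.0+414.7)/2 × 2 = 414.7
  [2→8]: (414.7+275.1)/2 × 6 = 2069.4
  [8→9]: (275.1+234.1)/2 × 1 = 254.6
  Sum = 2738.7 µg/L·hr
Extrapolated tail: C_last / k_e = 234.1 / 0.189 = 1238.624
AUC_0→∞ = 2738.7 + 1238.624 = 3977.324 µg/L·hr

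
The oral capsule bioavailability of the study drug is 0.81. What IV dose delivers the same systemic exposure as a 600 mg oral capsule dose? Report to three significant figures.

D_iv = 486 mg

Systemic exposure from an extravascular dose = F × D_ev, so the equivalent IV dose is F × D_ev.
D_iv = F × D_ev = 0.81 × 600 = 486 mg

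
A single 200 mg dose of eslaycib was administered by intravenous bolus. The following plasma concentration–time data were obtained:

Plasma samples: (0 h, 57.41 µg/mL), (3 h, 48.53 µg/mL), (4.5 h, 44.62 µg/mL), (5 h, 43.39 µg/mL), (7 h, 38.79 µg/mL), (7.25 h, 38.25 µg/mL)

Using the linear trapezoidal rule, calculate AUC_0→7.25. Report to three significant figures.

Trapezoidal AUC_0→7.25:
  [0→3]: (57.41+48.53)/2 × 3 = 158.91
  [3→4.5]: (48.53+44.62)/2 × 1.5 = 69.8625
  [4.5→5]: (44.62+43.39)/2 × 0.5 = 22.0025
  [5→7]: (43.39+38.79)/2 × 2 = 82.18
  [7→7.25]: (38.79+38.25)/2 × 0.25 = 9.63
  Sum = 342.585 µg/mL·h

AUC = 343 µg/mL·h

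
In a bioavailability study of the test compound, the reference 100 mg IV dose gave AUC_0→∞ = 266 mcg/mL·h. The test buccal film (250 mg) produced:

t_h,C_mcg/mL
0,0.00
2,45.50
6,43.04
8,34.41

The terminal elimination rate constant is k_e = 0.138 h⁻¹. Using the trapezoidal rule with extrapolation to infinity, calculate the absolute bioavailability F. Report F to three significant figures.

F = 0.826

Trapezoidal AUC_0→8 (buccal film):
  [0→2]: (0.00+45.50)/2 × 2 = 45.5
  [2→6]: (45.50+43.04)/2 × 4 = 177.08
  [6→8]: (43.04+34.41)/2 × 2 = 77.45
  Sum = 300.03 mcg/mL·h
Tail: C_last/k_e = 34.41/0.138 = 249.348
AUC_0→∞ (buccal film) = 300.03 + 249.348 = 549.378 mcg/mL·h
F = (AUC_ev/D_ev)/(AUC_iv/D_iv) = (549.378/250)/(266/100) = 2.197512/2.66 = 0.8261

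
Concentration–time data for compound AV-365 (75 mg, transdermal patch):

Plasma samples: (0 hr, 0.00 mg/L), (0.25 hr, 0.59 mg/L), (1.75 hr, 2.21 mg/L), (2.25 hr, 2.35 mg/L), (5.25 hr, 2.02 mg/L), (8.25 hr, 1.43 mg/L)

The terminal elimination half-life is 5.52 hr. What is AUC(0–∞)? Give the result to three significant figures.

AUC = 26.4 mg/L·hr

Trapezoidal AUC_0→8.25:
  [0→0.25]: (0.00+0.59)/2 × 0.25 = 0.07375
  [0.25→1.75]: (0.59+2.21)/2 × 1.5 = 2.1
  [1.75→2.25]: (2.21+2.35)/2 × 0.5 = 1.14
  [2.25→5.25]: (2.35+2.02)/2 × 3 = 6.555
  [5.25→8.25]: (2.02+1.43)/2 × 3 = 5.175
  Sum = 15.04375 mg/L·hr
k_e = ln2 / t½ = 0.693147 / 5.52 = 0.1256 hr^-1
Extrapolated tail: C_last / k_e = 1.43 / 0.1256 = 11.385
AUC_0→∞ = 15.04375 + 11.385 = 26.42875 mg/L·hr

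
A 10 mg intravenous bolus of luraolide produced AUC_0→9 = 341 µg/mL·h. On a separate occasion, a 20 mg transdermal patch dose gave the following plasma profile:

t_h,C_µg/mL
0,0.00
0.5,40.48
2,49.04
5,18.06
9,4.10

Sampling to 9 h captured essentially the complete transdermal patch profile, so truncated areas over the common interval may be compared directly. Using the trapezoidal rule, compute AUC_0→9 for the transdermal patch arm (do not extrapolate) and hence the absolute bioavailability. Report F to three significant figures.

Trapezoidal AUC_0→9 (transdermal patch):
  [0→0.5]: (0.00+40.48)/2 × 0.5 = 10.12
  [0.5→2]: (40.48+49.04)/2 × 1.5 = 67.14
  [2→5]: (49.04+18.06)/2 × 3 = 100.65
  [5→9]: (18.06+4.10)/2 × 4 = 44.32
  Sum = 222.23 µg/mL·h
F = (AUC_ev/D_ev)/(AUC_iv/D_iv) = (222.23/20)/(341/10) = 11.1115/34.1 = 0.3259

F = 0.326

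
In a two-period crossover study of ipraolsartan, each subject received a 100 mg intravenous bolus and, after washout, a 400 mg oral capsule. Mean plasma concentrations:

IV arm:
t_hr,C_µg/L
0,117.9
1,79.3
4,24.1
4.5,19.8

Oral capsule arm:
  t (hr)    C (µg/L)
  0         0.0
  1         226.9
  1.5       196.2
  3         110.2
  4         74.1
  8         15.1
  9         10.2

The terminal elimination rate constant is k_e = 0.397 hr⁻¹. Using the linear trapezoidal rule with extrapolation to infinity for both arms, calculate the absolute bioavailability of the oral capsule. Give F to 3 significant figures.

Trapezoidal AUC_0→4.5 (IV):
  [0→1]: (117.9+79.3)/2 × 1 = 98.6
  [1→4]: (79.3+24.1)/2 × 3 = 155.1
  [4→4.5]: (24.1+19.8)/2 × 0.5 = 10.975
  Sum = 264.675 µg/L·hr
IV tail: 19.8/0.397 = 49.874; AUC_iv,0→∞ = 264.675 + 49.874 = 314.549 µg/L·hr
Trapezoidal AUC_0→9 (oral capsule):
  [0→1]: (0.0+226.9)/2 × 1 = 113.45
  [1→1.5]: (226.9+196.2)/2 × 0.5 = 105.775
  [1.5→3]: (196.2+110.2)/2 × 1.5 = 229.8
  [3→4]: (110.2+74.1)/2 × 1 = 92.15
  [4→8]: (74.1+15.1)/2 × 4 = 178.4
  [8→9]: (15.1+10.2)/2 × 1 = 12.65
  Sum = 732.225 µg/L·hr
oral capsule tail: 10.2/0.397 = 25.693; AUC_ev,0→∞ = 732.225 + 25.693 = 757.918 µg/L·hr
F = (AUC_ev/D_ev)/(AUC_iv/D_iv) = (757.918/400)/(314.549/100) = 1.894795/3.14549 = 0.6024

F = 0.602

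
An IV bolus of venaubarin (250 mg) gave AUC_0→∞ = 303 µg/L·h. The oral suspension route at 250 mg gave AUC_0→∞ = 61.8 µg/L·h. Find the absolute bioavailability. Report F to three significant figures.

F = (AUC_ev / D_ev) / (AUC_iv / D_iv)
  = (61.8/250) / (303/250)
  = 0.2472 / 1.212 = 0.2040

F = 0.204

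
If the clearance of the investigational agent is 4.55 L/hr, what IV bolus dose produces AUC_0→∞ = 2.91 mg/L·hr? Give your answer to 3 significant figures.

Dose = 13.2 mg

Dose_iv = CL × AUC_0→∞
     = 4.55 × 2.91 = 13.2405 mg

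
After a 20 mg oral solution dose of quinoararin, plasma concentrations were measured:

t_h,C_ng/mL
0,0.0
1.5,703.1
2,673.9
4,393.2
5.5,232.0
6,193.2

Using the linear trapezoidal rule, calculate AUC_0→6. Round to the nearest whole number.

Trapezoidal AUC_0→6:
  [0→1.5]: (0.0+703.1)/2 × 1.5 = 527.325
  [1.5→2]: (703.1+673.9)/2 × 0.5 = 344.25
  [2→4]: (673.9+393.2)/2 × 2 = 1067.1
  [4→5.5]: (393.2+232.0)/2 × 1.5 = 468.9
  [5.5→6]: (232.0+193.2)/2 × 0.5 = 106.3
  Sum = 2513.875 ng/mL·h

AUC = 2514 ng/mL·h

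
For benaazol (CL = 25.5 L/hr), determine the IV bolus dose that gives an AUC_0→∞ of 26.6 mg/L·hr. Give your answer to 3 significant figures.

Dose = 678 mg

Dose_iv = CL × AUC_0→∞
     = 25.5 × 26.6 = 678.3 mg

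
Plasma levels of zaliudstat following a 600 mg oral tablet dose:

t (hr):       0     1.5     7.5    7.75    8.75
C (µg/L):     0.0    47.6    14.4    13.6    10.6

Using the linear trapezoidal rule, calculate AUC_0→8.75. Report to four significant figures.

Trapezoidal AUC_0→8.75:
  [0→1.5]: (0.0+47.6)/2 × 1.5 = 35.7
  [1.5→7.5]: (47.6+14.4)/2 × 6 = 186.0
  [7.5→7.75]: (14.4+13.6)/2 × 0.25 = 3.5
  [7.75→8.75]: (13.6+10.6)/2 × 1 = 12.1
  Sum = 237.3 µg/L·hr

AUC = 237.3 µg/L·hr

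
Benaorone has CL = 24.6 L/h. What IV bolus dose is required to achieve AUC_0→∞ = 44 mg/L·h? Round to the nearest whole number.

Dose_iv = CL × AUC_0→∞
     = 24.6 × 44 = 1082.4 mg

Dose = 1082 mg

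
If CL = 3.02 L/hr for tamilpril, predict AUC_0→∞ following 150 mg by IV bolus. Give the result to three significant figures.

AUC = 49.7 mg/L·hr

AUC_0→∞ = Dose_iv / CL
        = 150 / 3.02 = 49.6689 mg/L·hr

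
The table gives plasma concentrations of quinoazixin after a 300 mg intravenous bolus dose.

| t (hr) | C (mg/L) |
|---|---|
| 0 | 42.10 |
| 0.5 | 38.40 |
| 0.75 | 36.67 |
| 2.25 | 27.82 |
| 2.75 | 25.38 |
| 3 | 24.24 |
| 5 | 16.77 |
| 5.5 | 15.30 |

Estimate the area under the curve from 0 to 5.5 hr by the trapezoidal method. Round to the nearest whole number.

AUC = 146 mg/L·hr

Trapezoidal AUC_0→5.5:
  [0→0.5]: (42.10+38.40)/2 × 0.5 = 20.125
  [0.5→0.75]: (38.40+36.67)/2 × 0.25 = 9.38375
  [0.75→2.25]: (36.67+27.82)/2 × 1.5 = 48.3675
  [2.25→2.75]: (27.82+25.38)/2 × 0.5 = 13.3
  [2.75→3]: (25.38+24.24)/2 × 0.25 = 6.2025
  [3→5]: (24.24+16.77)/2 × 2 = 41.01
  [5→5.5]: (16.77+15.30)/2 × 0.5 = 8.0175
  Sum = 146.40625 mg/L·hr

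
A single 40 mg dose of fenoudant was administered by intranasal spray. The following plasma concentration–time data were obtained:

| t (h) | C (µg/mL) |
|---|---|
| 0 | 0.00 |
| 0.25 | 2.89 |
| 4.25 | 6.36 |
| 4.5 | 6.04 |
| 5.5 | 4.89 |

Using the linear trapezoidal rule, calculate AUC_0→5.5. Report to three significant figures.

Trapezoidal AUC_0→5.5:
  [0→0.25]: (0.00+2.89)/2 × 0.25 = 0.36125
  [0.25→4.25]: (2.89+6.36)/2 × 4 = 18.5
  [4.25→4.5]: (6.36+6.04)/2 × 0.25 = 1.55
  [4.5→5.5]: (6.04+4.89)/2 × 1 = 5.465
  Sum = 25.87625 µg/mL·h

AUC = 25.9 µg/mL·h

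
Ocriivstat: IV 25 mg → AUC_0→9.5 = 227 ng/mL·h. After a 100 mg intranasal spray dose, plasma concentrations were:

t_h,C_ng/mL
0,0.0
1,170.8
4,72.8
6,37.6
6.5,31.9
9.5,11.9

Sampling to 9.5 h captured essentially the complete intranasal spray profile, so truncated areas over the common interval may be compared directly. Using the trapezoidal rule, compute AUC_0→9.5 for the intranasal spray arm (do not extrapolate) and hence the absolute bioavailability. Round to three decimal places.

F = 0.710

Trapezoidal AUC_0→9.5 (intranasal spray):
  [0→1]: (0.0+170.8)/2 × 1 = 85.4
  [1→4]: (170.8+72.8)/2 × 3 = 365.4
  [4→6]: (72.8+37.6)/2 × 2 = 110.4
  [6→6.5]: (37.6+31.9)/2 × 0.5 = 17.375
  [6.5→9.5]: (31.9+11.9)/2 × 3 = 65.7
  Sum = 644.275 ng/mL·h
F = (AUC_ev/D_ev)/(AUC_iv/D_iv) = (644.275/100)/(227/25) = 6.44275/9.08 = 0.7096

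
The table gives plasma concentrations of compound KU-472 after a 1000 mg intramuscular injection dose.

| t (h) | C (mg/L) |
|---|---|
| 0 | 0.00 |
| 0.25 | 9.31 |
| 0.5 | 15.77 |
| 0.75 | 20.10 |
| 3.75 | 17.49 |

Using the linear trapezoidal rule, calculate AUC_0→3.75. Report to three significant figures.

Trapezoidal AUC_0→3.75:
  [0→0.25]: (0.00+9.31)/2 × 0.25 = 1.16375
  [0.25→0.5]: (9.31+15.77)/2 × 0.25 = 3.135
  [0.5→0.75]: (15.77+20.10)/2 × 0.25 = 4.48375
  [0.75→3.75]: (20.10+17.49)/2 × 3 = 56.385
  Sum = 65.1675 mg/L·h

AUC = 65.2 mg/L·h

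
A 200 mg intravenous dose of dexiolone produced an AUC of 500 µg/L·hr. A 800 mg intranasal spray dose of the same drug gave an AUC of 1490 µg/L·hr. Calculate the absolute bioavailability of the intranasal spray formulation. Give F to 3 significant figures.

F = (AUC_ev / D_ev) / (AUC_iv / D_iv)
  = (1490/800) / (500/200)
  = 1.8625 / 2.5 = 0.7450

F = 0.745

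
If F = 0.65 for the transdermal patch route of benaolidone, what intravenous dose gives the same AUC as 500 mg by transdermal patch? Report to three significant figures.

Systemic exposure from an extravascular dose = F × D_ev, so the equivalent IV dose is F × D_ev.
D_iv = F × D_ev = 0.65 × 500 = 325 mg

D_iv = 325 mg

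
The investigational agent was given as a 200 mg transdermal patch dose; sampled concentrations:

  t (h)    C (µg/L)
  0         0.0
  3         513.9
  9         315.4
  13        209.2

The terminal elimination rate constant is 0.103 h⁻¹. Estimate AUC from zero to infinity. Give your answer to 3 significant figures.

Trapezoidal AUC_0→13:
  [0→3]: (0.0+513.9)/2 × 3 = 770.85
  [3→9]: (513.9+315.4)/2 × 6 = 2487.9
  [9→13]: (315.4+209.2)/2 × 4 = 1049.2
  Sum = 4307.95 µg/L·h
Extrapolated tail: C_last / k_e = 209.2 / 0.103 = 2031.068
AUC_0→∞ = 4307.95 + 2031.068 = 6339.018 µg/L·h

AUC = 6340 µg/L·h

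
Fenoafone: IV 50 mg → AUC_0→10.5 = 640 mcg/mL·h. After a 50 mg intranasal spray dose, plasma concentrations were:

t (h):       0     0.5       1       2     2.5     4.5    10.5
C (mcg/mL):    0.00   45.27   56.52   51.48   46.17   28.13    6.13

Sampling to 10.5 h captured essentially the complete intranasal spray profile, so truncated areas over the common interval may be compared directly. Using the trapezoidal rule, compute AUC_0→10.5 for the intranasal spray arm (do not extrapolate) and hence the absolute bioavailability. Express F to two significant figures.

Trapezoidal AUC_0→10.5 (intranasal spray):
  [0→0.5]: (0.00+45.27)/2 × 0.5 = 11.3175
  [0.5→1]: (45.27+56.52)/2 × 0.5 = 25.4475
  [1→2]: (56.52+51.48)/2 × 1 = 54.0
  [2→2.5]: (51.48+46.17)/2 × 0.5 = 24.4125
  [2.5→4.5]: (46.17+28.13)/2 × 2 = 74.3
  [4.5→10.5]: (28.13+6.13)/2 × 6 = 102.78
  Sum = 292.2575 mcg/mL·h
F = (AUC_ev/D_ev)/(AUC_iv/D_iv) = (292.2575/50)/(640/50) = 5.84515/12.8 = 0.4567

F = 0.46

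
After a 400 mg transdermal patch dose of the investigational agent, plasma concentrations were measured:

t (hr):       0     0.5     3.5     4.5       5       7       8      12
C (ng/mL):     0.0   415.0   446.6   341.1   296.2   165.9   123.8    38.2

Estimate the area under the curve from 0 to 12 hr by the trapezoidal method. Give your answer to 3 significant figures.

AUC = 2880 ng/mL·hr

Trapezoidal AUC_0→12:
  [0→0.5]: (0.0+415.0)/2 × 0.5 = 103.75
  [0.5→3.5]: (415.0+446.6)/2 × 3 = 1292.4
  [3.5→4.5]: (446.6+341.1)/2 × 1 = 393.85
  [4.5→5]: (341.1+296.2)/2 × 0.5 = 159.325
  [5→7]: (296.2+165.9)/2 × 2 = 462.1
  [7→8]: (165.9+123.8)/2 × 1 = 144.85
  [8→12]: (123.8+38.2)/2 × 4 = 324.0
  Sum = 2880.275 ng/mL·hr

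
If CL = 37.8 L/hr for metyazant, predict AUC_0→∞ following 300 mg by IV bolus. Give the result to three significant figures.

AUC = 7.94 mg/L·hr

AUC_0→∞ = Dose_iv / CL
        = 300 / 37.8 = 7.93651 mg/L·hr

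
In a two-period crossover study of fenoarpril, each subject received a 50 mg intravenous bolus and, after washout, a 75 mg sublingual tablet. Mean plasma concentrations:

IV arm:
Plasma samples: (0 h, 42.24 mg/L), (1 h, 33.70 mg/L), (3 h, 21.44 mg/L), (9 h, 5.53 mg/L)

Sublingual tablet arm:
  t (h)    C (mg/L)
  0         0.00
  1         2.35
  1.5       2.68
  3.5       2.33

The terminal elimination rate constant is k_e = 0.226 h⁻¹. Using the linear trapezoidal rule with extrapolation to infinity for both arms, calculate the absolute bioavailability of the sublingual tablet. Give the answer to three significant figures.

F = 0.0596

Trapezoidal AUC_0→9 (IV):
  [0→1]: (42.24+33.70)/2 × 1 = 37.97
  [1→3]: (33.70+21.44)/2 × 2 = 55.14
  [3→9]: (21.44+5.53)/2 × 6 = 80.91
  Sum = 174.02 mg/L·h
IV tail: 5.53/0.226 = 24.469; AUC_iv,0→∞ = 174.02 + 24.469 = 198.489 mg/L·h
Trapezoidal AUC_0→3.5 (sublingual tablet):
  [0→1]: (0.00+2.35)/2 × 1 = 1.175
  [1→1.5]: (2.35+2.68)/2 × 0.5 = 1.2575
  [1.5→3.5]: (2.68+2.33)/2 × 2 = 5.01
  Sum = 7.4425 mg/L·h
sublingual tablet tail: 2.33/0.226 = 10.310; AUC_ev,0→∞ = 7.4425 + 10.310 = 17.7525 mg/L·h
F = (AUC_ev/D_ev)/(AUC_iv/D_iv) = (17.7525/75)/(198.489/50) = 0.2367/3.96978 = 0.0596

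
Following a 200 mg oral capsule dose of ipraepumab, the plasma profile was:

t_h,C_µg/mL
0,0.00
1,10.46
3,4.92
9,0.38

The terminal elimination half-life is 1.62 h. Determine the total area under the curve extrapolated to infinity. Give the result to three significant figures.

AUC = 37.4 µg/mL·h

Trapezoidal AUC_0→9:
  [0→1]: (0.00+10.46)/2 × 1 = 5.23
  [1→3]: (10.46+4.92)/2 × 2 = 15.38
  [3→9]: (4.92+0.38)/2 × 6 = 15.9
  Sum = 36.51 µg/mL·h
k_e = ln2 / t½ = 0.693147 / 1.62 = 0.4279 h^-1
Extrapolated tail: C_last / k_e = 0.38 / 0.4279 = 0.888
AUC_0→∞ = 36.51 + 0.888 = 37.398 µg/mL·h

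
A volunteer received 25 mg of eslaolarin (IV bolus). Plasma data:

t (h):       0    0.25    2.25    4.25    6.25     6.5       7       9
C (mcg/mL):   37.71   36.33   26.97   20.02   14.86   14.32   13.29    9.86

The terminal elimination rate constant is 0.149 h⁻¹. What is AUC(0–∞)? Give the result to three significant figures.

AUC = 254 mcg/mL·h

Trapezoidal AUC_0→9:
  [0→0.25]: (37.71+36.33)/2 × 0.25 = 9.255
  [0.25→2.25]: (36.33+26.97)/2 × 2 = 63.3
  [2.25→4.25]: (26.97+20.02)/2 × 2 = 46.99
  [4.25→6.25]: (20.02+14.86)/2 × 2 = 34.88
  [6.25→6.5]: (14.86+14.32)/2 × 0.25 = 3.6475
  [6.5→7]: (14.32+13.29)/2 × 0.5 = 6.9025
  [7→9]: (13.29+9.86)/2 × 2 = 23.15
  Sum = 188.125 mcg/mL·h
Extrapolated tail: C_last / k_e = 9.86 / 0.149 = 66.174
AUC_0→∞ = 188.125 + 66.174 = 254.299 mcg/mL·h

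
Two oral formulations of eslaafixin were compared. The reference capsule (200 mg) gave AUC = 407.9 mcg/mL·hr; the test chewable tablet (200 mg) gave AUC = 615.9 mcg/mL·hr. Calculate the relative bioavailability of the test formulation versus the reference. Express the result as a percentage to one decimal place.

F_rel = (AUC_test/D_test) / (AUC_ref/D_ref)
      = (615.9/200) / (407.9/200)
      = 3.0795 / 2.0395 = 1.5099 = 150.99%

F_rel = 151.0%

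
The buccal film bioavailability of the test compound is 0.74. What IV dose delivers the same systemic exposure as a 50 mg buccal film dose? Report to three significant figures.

D_iv = 37.0 mg

Systemic exposure from an extravascular dose = F × D_ev, so the equivalent IV dose is F × D_ev.
D_iv = F × D_ev = 0.74 × 50 = 37 mg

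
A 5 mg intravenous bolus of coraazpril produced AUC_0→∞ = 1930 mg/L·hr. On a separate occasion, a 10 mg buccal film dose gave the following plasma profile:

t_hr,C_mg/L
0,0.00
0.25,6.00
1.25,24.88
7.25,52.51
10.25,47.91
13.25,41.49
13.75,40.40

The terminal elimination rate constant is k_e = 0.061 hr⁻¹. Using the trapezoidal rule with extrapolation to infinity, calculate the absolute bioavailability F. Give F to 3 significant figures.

Trapezoidal AUC_0→13.75 (buccal film):
  [0→0.25]: (0.00+6.00)/2 × 0.25 = 0.75
  [0.25→1.25]: (6.00+24.88)/2 × 1 = 15.44
  [1.25→7.25]: (24.88+52.51)/2 × 6 = 232.17
  [7.25→10.25]: (52.51+47.91)/2 × 3 = 150.63
  [10.25→13.25]: (47.91+41.49)/2 × 3 = 134.1
  [13.25→13.75]: (41.49+40.40)/2 × 0.5 = 20.4725
  Sum = 553.5625 mg/L·hr
Tail: C_last/k_e = 40.40/0.061 = 662.295
AUC_0→∞ (buccal film) = 553.5625 + 662.295 = 1215.8575 mg/L·hr
F = (AUC_ev/D_ev)/(AUC_iv/D_iv) = (1215.8575/10)/(1930/5) = 121.58575/386 = 0.3150

F = 0.315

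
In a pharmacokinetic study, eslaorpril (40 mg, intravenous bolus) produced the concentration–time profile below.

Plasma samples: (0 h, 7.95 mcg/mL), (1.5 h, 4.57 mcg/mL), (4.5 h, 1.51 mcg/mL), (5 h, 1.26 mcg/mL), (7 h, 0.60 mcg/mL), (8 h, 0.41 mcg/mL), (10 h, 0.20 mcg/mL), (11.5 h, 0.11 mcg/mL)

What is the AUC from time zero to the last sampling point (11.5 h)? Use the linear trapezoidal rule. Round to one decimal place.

Trapezoidal AUC_0→11.5:
  [0→1.5]: (7.95+4.57)/2 × 1.5 = 9.39
  [1.5→4.5]: (4.57+1.51)/2 × 3 = 9.12
  [4.5→5]: (1.51+1.26)/2 × 0.5 = 0.6925
  [5→7]: (1.26+0.60)/2 × 2 = 1.86
  [7→8]: (0.60+0.41)/2 × 1 = 0.505
  [8→10]: (0.41+0.20)/2 × 2 = 0.61
  [10→11.5]: (0.20+0.11)/2 × 1.5 = 0.2325
  Sum = 22.41 mcg/mL·h

AUC = 22.4 mcg/mL·h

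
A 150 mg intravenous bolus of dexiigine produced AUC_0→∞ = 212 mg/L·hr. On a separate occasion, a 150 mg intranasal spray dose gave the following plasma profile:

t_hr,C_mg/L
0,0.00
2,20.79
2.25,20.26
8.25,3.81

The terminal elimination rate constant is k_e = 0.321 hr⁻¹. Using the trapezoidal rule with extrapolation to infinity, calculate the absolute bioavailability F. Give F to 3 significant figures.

Trapezoidal AUC_0→8.25 (intranasal spray):
  [0→2]: (0.00+20.79)/2 × 2 = 20.79
  [2→2.25]: (20.79+20.26)/2 × 0.25 = 5.13125
  [2.25→8.25]: (20.26+3.81)/2 × 6 = 72.21
  Sum = 98.13125 mg/L·hr
Tail: C_last/k_e = 3.81/0.321 = 11.869
AUC_0→∞ (intranasal spray) = 98.13125 + 11.869 = 110.00025 mg/L·hr
F = (AUC_ev/D_ev)/(AUC_iv/D_iv) = (110.00025/150)/(212/150) = 0.733335/1.41333 = 0.5189

F = 0.519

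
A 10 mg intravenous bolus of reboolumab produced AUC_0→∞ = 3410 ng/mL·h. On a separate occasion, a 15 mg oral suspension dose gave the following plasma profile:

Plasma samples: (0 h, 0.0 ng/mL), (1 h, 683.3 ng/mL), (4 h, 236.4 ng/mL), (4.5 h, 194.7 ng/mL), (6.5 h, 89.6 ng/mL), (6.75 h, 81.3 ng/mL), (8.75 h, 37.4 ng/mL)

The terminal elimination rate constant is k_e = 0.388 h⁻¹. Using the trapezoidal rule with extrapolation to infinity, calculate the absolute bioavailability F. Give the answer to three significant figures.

F = 0.459

Trapezoidal AUC_0→8.75 (oral suspension):
  [0→1]: (0.0+683.3)/2 × 1 = 341.65
  [1→4]: (683.3+236.4)/2 × 3 = 1379.55
  [4→4.5]: (236.4+194.7)/2 × 0.5 = 107.775
  [4.5→6.5]: (194.7+89.6)/2 × 2 = 284.3
  [6.5→6.75]: (89.6+81.3)/2 × 0.25 = 21.3625
  [6.75→8.75]: (81.3+37.4)/2 × 2 = 118.7
  Sum = 2253.3375 ng/mL·h
Tail: C_last/k_e = 37.4/0.388 = 96.392
AUC_0→∞ (oral suspension) = 2253.3375 + 96.392 = 2349.7295 ng/mL·h
F = (AUC_ev/D_ev)/(AUC_iv/D_iv) = (2349.7295/15)/(3410/10) = 156.649/341 = 0.4594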